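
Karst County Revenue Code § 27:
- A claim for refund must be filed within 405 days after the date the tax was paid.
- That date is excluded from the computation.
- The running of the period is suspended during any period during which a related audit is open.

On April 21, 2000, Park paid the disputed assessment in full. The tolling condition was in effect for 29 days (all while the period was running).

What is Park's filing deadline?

June 29, 2001

405 days after April 21, 2000 is May 31, 2001.
Tolling adds 29 days: May 31, 2001 + 29 days = June 29, 2001.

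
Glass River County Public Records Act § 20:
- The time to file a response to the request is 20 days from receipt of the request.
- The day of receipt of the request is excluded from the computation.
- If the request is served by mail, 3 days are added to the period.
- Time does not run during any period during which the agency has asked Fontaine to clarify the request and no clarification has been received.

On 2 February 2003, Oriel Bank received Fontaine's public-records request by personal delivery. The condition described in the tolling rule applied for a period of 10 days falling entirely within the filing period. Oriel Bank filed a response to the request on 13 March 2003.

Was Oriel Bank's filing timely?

No

20 days after 2 February 2003 is February 22, 2003.
Service was not by mail, so no mail extension applies.
Tolling adds 10 days: February 22, 2003 + 10 days = March 4, 2003.
The deadline is March 4, 2003; the filing on March 13, 2003 is after that date.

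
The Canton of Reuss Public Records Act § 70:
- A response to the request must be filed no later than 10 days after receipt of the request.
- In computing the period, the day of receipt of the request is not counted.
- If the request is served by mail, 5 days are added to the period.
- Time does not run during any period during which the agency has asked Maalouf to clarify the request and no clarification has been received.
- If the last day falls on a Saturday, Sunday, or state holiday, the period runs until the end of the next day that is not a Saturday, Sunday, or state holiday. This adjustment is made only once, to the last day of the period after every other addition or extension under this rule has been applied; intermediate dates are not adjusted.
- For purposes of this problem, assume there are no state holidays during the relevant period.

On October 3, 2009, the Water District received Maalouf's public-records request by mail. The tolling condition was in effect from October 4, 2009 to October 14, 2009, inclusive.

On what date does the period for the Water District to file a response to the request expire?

October 29, 2009

10 days after October 3, 2009 is October 13, 2009.
Service was by mail, adding 5 days: October 13, 2009 + 5 days = October 18, 2009.
From October 4, 2009 through October 14, 2009 inclusive is 11 days; tolling adds 11 days: October 18, 2009 + 11 days = October 29, 2009.
October 29, 2009 is a Thursday and not a state holiday, so no extension applies.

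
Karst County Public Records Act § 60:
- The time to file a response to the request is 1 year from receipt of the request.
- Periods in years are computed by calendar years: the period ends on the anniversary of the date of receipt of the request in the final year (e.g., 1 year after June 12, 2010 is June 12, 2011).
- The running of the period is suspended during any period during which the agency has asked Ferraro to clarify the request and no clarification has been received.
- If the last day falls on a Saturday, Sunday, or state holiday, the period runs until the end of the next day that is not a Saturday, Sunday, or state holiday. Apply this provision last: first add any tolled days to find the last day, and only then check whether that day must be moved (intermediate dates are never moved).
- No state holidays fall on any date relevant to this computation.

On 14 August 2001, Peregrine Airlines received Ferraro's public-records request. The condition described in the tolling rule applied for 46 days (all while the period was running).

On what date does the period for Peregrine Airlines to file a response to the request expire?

September 30, 2002

1 year after 14 August 2001 is August 14, 2002.
Tolling adds 46 days: August 14, 2002 + 46 days = September 29, 2002.
September 29, 2002 is Sunday. The next qualifying day is September 30, 2002.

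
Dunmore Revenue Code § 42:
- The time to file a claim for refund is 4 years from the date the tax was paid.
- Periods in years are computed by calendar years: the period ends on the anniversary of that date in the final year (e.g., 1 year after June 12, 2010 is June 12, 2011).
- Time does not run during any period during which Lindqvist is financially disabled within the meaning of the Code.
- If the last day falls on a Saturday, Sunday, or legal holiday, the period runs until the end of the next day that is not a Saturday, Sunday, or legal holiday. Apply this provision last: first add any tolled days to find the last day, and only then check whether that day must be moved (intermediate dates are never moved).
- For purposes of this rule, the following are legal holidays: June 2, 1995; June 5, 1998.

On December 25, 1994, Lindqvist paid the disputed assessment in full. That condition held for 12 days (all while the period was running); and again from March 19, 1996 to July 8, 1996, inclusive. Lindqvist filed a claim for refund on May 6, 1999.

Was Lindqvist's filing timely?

4 years after December 25, 1994 is December 25, 1998.
Tolling adds 12 days: December 25, 1998 + 12 days = January 6, 1999.
From March 19, 1996 through July 8, 1996 inclusive is 112 days; tolling adds 112 days: January 6, 1999 + 112 days = April 28, 1999.
April 28, 1999 is a Wednesday and not a legal holiday, so no extension applies.
The deadline is April 28, 1999; the filing on May 6, 1999 is after that date.

No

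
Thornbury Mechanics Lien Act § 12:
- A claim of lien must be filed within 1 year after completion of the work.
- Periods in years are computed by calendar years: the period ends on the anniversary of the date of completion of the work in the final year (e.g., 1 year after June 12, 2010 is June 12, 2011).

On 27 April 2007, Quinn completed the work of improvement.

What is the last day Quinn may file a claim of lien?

1 year after 27 April 2007 is April 27, 2008.

April 27, 2008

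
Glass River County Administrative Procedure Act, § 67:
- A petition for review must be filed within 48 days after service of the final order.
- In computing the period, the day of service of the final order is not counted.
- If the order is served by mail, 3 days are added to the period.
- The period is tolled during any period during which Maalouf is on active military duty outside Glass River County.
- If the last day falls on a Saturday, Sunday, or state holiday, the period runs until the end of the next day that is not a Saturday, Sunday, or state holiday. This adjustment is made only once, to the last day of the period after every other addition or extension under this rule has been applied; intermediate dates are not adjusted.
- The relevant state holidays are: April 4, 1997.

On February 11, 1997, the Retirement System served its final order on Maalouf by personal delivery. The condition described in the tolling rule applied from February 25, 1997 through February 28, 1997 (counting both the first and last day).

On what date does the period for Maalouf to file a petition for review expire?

April 7, 1997

48 days after February 11, 1997 is March 31, 1997.
Service was not by mail, so no mail extension applies.
From February 25, 1997 through February 28, 1997 inclusive is 4 days; tolling adds 4 days: March 31, 1997 + 4 days = April 4, 1997.
April 4, 1997 is a listed holiday; April 5, 1997 is Saturday; April 6, 1997 is Sunday. The next qualifying day is April 7, 1997.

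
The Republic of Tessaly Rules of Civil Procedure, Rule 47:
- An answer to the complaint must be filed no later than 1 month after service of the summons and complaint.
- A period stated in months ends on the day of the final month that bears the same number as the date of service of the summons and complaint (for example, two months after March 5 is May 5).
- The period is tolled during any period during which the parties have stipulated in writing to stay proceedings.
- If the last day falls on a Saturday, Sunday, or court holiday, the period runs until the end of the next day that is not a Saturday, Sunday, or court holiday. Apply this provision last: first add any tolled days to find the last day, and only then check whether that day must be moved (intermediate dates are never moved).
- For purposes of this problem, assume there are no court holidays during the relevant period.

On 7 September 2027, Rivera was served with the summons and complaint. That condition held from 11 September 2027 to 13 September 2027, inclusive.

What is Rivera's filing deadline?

1 month after 7 September 2027 is October 7, 2027.
From September 11, 2027 through September 13, 2027 inclusive is 3 days; tolling adds 3 days: October 7, 2027 + 3 days = October 10, 2027.
October 10, 2027 is Sunday. The next qualifying day is October 11, 2027.

October 11, 2027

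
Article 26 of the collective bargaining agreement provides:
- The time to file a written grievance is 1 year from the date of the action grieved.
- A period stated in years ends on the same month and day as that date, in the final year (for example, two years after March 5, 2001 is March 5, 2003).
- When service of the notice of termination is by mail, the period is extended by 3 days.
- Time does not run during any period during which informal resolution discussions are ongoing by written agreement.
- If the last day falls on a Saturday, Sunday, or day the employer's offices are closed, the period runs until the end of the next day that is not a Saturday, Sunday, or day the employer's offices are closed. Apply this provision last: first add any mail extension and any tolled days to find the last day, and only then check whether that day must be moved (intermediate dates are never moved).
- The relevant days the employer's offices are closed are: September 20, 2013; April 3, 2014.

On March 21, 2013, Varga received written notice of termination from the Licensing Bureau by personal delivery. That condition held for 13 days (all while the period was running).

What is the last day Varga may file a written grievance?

1 year after March 21, 2013 is March 21, 2014.
Service was not by mail, so no mail extension applies.
Tolling adds 13 days: March 21, 2014 + 13 days = April 3, 2014.
April 3, 2014 is a listed holiday. The next qualifying day is April 4, 2014.

April 4, 2014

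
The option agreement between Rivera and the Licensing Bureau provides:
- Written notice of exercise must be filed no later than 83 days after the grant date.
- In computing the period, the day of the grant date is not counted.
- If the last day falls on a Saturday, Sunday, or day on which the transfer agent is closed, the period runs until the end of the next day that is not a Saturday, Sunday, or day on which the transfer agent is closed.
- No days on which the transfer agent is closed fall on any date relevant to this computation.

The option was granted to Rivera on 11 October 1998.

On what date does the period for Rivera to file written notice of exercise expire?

January 4, 1999

83 days after 11 October 1998 is January 2, 1999.
January 2, 1999 is Saturday; January 3, 1999 is Sunday. The next qualifying day is January 4, 1999.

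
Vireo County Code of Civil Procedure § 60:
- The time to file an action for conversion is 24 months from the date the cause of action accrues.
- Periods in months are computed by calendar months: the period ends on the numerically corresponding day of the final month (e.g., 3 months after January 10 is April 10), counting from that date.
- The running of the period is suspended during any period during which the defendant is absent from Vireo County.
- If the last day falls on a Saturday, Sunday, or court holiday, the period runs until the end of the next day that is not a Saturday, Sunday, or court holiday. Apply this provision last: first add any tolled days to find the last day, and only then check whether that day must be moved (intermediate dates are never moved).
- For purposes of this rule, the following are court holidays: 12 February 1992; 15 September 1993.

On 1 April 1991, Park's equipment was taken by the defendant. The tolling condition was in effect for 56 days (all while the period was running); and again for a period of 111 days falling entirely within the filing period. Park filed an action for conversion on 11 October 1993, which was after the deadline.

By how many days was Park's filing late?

24 months after 1 April 1991 is April 1, 1993.
Tolling adds 56 days: April 1, 1993 + 56 days = May 27, 1993.
Tolling adds 111 days: May 27, 1993 + 111 days = September 15, 1993.
September 15, 1993 is a listed holiday. The next qualifying day is September 16, 1993.
The deadline is September 16, 1993; from September 16, 1993 to October 11, 1993 is 25 days.

25 days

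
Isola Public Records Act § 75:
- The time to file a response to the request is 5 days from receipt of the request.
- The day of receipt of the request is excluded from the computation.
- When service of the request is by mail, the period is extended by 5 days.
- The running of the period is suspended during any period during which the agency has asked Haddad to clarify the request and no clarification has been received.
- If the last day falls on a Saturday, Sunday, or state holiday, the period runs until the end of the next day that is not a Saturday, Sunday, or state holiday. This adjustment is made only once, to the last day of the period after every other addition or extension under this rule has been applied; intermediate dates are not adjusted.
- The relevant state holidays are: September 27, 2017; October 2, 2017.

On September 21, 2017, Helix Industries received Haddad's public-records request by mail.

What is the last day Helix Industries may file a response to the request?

October 3, 2017

5 days after September 21, 2017 is September 26, 2017.
Service was by mail, adding 5 days: September 26, 2017 + 5 days = October 1, 2017.
October 1, 2017 is Sunday; October 2, 2017 is a listed holiday. The next qualifying day is October 3, 2017.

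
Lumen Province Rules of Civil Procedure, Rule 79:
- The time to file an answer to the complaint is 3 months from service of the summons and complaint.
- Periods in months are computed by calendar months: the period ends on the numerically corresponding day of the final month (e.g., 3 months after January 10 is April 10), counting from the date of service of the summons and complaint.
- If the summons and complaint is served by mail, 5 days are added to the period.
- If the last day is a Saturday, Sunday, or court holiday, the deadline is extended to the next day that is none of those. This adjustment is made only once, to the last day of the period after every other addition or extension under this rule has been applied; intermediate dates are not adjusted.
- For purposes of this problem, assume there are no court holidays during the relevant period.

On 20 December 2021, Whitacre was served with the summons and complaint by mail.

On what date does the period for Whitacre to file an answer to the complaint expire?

3 months after 20 December 2021 is March 20, 2022.
Service was by mail, adding 5 days: March 20, 2022 + 5 days = March 25, 2022.
March 25, 2022 is a Friday and not a court holiday, so no extension applies.

March 25, 2022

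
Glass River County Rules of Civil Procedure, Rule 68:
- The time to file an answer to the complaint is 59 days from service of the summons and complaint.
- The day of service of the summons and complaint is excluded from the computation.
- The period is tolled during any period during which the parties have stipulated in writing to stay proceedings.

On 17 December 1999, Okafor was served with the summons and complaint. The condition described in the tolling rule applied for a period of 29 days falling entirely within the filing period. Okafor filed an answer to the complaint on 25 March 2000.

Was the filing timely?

59 days after 17 December 1999 is February 14, 2000.
Tolling adds 29 days: February 14, 2000 + 29 days = March 14, 2000.
The deadline is March 14, 2000; the filing on March 25, 2000 is after that date.

No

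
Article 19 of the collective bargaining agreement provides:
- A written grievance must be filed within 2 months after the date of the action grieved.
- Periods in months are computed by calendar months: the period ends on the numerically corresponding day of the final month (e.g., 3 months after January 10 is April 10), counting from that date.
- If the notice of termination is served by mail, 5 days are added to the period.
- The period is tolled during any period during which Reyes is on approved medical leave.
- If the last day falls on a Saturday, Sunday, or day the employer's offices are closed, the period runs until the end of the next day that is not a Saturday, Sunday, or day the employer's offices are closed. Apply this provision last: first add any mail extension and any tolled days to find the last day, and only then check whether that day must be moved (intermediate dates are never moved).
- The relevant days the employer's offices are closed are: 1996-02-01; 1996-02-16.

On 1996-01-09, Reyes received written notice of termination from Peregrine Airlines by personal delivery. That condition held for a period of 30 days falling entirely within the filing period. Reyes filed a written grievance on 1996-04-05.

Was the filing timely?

2 months after 1996-01-09 is March 9, 1996.
Service was not by mail, so no mail extension applies.
Tolling adds 30 days: March 9, 1996 + 30 days = April 8, 1996.
April 8, 1996 is a Monday and not a day the employer's offices are closed, so no extension applies.
The deadline is April 8, 1996; the filing on April 5, 1996 is on or before that date.

Yes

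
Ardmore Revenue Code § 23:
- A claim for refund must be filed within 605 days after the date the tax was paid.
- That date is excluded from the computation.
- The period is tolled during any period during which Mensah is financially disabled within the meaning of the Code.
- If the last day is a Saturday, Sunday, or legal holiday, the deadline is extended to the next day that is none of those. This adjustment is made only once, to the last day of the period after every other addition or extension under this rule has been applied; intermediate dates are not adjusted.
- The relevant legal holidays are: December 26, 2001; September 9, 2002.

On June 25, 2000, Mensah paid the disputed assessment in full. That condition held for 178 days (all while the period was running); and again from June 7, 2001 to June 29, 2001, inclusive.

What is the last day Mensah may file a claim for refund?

September 10, 2002

605 days after June 25, 2000 is February 20, 2002.
Tolling adds 178 days: February 20, 2002 + 178 days = August 17, 2002.
From June 7, 2001 through June 29, 2001 inclusive is 23 days; tolling adds 23 days: August 17, 2002 + 23 days = September 9, 2002.
September 9, 2002 is a listed holiday. The next qualifying day is September 10, 2002.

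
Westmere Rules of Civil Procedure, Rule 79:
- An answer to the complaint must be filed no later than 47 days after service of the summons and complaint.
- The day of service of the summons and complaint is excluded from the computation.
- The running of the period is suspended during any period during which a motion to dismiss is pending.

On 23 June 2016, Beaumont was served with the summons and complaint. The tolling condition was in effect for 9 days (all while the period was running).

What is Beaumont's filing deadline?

47 days after 23 June 2016 is August 9, 2016.
Tolling adds 9 days: August 9, 2016 + 9 days = August 18, 2016.

August 18, 2016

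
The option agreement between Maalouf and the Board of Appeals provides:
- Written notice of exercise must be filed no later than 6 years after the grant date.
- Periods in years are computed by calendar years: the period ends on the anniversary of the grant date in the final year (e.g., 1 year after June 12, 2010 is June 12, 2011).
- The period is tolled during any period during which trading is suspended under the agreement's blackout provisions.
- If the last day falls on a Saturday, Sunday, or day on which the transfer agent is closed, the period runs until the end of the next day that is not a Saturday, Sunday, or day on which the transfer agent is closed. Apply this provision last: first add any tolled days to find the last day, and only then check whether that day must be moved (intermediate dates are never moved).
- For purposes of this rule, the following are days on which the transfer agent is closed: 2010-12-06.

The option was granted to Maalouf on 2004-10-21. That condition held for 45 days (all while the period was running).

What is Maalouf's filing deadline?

December 7, 2010

6 years after 2004-10-21 is October 21, 2010.
Tolling adds 45 days: October 21, 2010 + 45 days = December 5, 2010.
December 5, 2010 is Sunday; December 6, 2010 is a listed holiday. The next qualifying day is December 7, 2010.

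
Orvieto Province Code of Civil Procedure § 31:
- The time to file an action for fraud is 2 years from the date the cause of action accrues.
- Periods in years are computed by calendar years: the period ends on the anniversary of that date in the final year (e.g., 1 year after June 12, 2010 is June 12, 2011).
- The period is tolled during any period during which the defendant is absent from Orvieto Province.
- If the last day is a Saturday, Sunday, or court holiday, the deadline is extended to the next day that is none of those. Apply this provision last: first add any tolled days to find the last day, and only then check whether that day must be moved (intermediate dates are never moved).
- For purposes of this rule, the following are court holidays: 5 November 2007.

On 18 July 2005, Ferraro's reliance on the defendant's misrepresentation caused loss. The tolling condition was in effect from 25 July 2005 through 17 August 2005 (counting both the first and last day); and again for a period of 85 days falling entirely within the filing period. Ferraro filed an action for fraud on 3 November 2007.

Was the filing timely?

2 years after 18 July 2005 is July 18, 2007.
From July 25, 2005 through August 17, 2005 inclusive is 24 days; tolling adds 24 days: July 18, 2007 + 24 days = August 11, 2007.
Tolling adds 85 days: August 11, 2007 + 85 days = November 4, 2007.
November 4, 2007 is Sunday; November 5, 2007 is a listed holiday. The next qualifying day is November 6, 2007.
The deadline is November 6, 2007; the filing on November 3, 2007 is on or before that date.

Yes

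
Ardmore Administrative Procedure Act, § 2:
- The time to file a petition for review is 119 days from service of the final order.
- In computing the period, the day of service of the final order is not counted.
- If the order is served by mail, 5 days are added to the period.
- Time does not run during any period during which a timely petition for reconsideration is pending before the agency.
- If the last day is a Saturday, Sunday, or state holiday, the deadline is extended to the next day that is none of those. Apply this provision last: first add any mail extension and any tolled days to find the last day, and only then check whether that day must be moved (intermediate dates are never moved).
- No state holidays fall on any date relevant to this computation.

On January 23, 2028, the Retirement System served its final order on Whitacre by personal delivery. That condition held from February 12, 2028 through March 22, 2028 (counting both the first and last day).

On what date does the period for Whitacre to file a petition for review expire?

119 days after January 23, 2028 is May 21, 2028.
Service was not by mail, so no mail extension applies.
From February 12, 2028 through March 22, 2028 inclusive is 40 days; tolling adds 40 days: May 21, 2028 + 40 days = June 30, 2028.
June 30, 2028 is a Friday and not a state holiday, so no extension applies.

June 30, 2028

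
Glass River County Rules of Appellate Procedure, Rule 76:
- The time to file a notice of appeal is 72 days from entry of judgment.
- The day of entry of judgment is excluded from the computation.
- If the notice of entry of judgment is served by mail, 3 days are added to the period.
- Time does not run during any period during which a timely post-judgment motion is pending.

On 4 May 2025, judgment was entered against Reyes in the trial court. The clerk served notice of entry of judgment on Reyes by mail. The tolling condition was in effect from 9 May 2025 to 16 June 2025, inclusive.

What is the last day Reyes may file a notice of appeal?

August 26, 2025

72 days after 4 May 2025 is July 15, 2025.
Service was by mail, adding 3 days: July 15, 2025 + 3 days = July 18, 2025.
From May 9, 2025 through June 16, 2025 inclusive is 39 days; tolling adds 39 days: July 18, 2025 + 39 days = August 26, 2025.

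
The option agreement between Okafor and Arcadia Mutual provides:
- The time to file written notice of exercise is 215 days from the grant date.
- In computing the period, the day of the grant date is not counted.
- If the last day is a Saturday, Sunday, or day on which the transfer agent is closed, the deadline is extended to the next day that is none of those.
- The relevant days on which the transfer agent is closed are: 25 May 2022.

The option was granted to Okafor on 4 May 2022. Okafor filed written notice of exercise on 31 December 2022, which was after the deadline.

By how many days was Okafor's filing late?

215 days after 4 May 2022 is December 5, 2022.
December 5, 2022 is a Monday and not a day on which the transfer agent is closed, so no extension applies.
The deadline is December 5, 2022; from December 5, 2022 to December 31, 2022 is 26 days.

26 days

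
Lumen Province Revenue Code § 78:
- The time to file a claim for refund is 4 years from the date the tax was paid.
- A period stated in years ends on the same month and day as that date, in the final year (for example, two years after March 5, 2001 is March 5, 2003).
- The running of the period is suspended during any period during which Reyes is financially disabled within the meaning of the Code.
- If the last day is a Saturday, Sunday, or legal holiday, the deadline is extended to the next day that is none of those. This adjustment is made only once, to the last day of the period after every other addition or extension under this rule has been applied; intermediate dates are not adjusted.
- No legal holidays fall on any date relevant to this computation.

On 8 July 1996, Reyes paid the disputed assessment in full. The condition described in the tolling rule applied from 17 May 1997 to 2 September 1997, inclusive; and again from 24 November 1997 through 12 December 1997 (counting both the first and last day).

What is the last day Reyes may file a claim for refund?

November 13, 2000

4 years after 8 July 1996 is July 8, 2000.
From May 17, 1997 through September 2, 1997 inclusive is 109 days; tolling adds 109 days: July 8, 2000 + 109 days = October 25, 2000.
From November 24, 1997 through December 12, 1997 inclusive is 19 days; tolling adds 19 days: October 25, 2000 + 19 days = November 13, 2000.
November 13, 2000 is a Monday and not a legal holiday, so no extension applies.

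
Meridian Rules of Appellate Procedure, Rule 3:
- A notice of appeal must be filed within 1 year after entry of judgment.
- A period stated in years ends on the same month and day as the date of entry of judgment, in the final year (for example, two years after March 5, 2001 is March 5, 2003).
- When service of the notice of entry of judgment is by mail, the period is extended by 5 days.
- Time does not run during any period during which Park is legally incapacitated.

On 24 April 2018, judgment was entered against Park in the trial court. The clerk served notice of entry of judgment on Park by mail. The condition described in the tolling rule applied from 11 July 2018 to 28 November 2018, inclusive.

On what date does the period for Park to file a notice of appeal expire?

1 year after 24 April 2018 is April 24, 2019.
Service was by mail, adding 5 days: April 24, 2019 + 5 days = April 29, 2019.
From July 11, 2018 through November 28, 2018 inclusive is 141 days; tolling adds 141 days: April 29, 2019 + 141 days = September 17, 2019.

September 17, 2019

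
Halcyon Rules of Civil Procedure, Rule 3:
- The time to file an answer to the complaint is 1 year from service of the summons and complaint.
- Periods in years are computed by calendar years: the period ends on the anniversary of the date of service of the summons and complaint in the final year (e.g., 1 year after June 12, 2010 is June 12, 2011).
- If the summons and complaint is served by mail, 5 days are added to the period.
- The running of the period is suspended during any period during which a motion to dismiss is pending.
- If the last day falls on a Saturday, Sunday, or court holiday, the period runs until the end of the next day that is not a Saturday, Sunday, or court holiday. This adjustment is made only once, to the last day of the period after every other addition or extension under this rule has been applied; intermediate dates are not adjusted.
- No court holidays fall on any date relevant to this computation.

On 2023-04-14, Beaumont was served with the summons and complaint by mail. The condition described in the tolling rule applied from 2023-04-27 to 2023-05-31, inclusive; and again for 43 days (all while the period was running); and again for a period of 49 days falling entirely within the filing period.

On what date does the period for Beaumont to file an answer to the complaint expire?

August 26, 2024

1 year after 2023-04-14 is April 14, 2024.
Service was by mail, adding 5 days: April 14, 2024 + 5 days = April 19, 2024.
From April 27, 2023 through May 31, 2023 inclusive is 35 days; tolling adds 35 days: April 19, 2024 + 35 days = May 24, 2024.
Tolling adds 43 days: May 24, 2024 + 43 days = July 6, 2024.
Tolling adds 49 days: July 6, 2024 + 49 days = August 24, 2024.
August 24, 2024 is Saturday; August 25, 2024 is Sunday. The next qualifying day is August 26, 2024.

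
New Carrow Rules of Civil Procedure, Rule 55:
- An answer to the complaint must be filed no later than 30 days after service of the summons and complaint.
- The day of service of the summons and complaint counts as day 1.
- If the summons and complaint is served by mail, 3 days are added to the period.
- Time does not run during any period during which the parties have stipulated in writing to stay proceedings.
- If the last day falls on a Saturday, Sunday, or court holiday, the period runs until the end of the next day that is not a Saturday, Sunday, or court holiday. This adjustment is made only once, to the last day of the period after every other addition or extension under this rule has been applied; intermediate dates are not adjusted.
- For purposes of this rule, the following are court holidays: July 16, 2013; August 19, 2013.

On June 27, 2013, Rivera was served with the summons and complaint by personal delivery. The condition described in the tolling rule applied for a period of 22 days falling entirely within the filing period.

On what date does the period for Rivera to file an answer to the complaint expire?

August 20, 2013

Counting June 27, 2013 as day 1, day 30 is July 26, 2013.
Service was not by mail, so no mail extension applies.
Tolling adds 22 days: July 26, 2013 + 22 days = August 17, 2013.
August 17, 2013 is Saturday; August 18, 2013 is Sunday; August 19, 2013 is a listed holiday. The next qualifying day is August 20, 2013.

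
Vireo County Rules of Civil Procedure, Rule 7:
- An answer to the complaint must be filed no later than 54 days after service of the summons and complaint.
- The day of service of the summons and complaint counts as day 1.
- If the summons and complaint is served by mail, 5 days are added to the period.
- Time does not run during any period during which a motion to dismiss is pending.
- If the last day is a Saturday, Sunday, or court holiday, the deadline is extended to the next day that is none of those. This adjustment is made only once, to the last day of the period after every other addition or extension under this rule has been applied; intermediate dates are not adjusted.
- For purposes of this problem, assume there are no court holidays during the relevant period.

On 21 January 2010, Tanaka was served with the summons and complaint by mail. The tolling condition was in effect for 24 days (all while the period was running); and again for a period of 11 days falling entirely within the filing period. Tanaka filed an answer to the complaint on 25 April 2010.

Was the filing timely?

Counting 21 January 2010 as day 1, day 54 is March 15, 2010.
Service was by mail, adding 5 days: March 15, 2010 + 5 days = March 20, 2010.
Tolling adds 24 days: March 20, 2010 + 24 days = April 13, 2010.
Tolling adds 11 days: April 13, 2010 + 11 days = April 24, 2010.
April 24, 2010 is Saturday; April 25, 2010 is Sunday. The next qualifying day is April 26, 2010.
The deadline is April 26, 2010; the filing on April 25, 2010 is on or before that date.

Yes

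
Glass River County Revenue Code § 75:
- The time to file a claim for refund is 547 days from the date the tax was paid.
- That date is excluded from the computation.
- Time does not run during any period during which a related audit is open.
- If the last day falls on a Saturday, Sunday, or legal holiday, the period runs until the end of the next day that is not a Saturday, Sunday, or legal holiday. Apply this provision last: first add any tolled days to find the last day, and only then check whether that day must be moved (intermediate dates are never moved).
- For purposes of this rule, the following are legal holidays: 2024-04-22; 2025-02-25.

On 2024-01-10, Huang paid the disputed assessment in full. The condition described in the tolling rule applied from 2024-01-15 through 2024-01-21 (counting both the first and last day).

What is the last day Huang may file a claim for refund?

July 17, 2025

547 days after 2024-01-10 is July 10, 2025.
From January 15, 2024 through January 21, 2024 inclusive is 7 days; tolling adds 7 days: July 10, 2025 + 7 days = July 17, 2025.
July 17, 2025 is a Thursday and not a legal holiday, so no extension applies.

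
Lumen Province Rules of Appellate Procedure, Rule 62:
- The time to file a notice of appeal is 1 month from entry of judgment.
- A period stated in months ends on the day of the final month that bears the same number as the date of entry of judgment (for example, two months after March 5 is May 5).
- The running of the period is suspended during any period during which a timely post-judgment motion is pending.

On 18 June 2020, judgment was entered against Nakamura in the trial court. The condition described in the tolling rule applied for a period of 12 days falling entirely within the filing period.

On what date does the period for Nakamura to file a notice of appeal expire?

1 month after 18 June 2020 is July 18, 2020.
Tolling adds 12 days: July 18, 2020 + 12 days = July 30, 2020.

July 30, 2020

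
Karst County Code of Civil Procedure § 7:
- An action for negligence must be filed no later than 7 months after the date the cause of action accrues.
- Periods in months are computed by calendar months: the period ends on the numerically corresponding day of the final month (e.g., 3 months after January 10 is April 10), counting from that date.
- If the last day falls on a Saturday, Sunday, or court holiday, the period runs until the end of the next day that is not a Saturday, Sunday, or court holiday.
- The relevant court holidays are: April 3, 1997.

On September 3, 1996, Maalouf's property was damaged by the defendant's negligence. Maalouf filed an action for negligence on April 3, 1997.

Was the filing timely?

7 months after September 3, 1996 is April 3, 1997.
April 3, 1997 is a listed holiday. The next qualifying day is April 4, 1997.
The deadline is April 4, 1997; the filing on April 3, 1997 is on or before that date.

Yes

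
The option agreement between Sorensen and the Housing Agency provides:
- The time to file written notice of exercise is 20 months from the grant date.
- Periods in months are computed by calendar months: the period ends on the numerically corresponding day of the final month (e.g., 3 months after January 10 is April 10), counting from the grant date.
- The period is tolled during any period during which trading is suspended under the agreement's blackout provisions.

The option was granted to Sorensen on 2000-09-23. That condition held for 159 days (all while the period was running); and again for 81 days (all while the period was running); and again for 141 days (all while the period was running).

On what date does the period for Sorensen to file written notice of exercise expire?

20 months after 2000-09-23 is May 23, 2002.
Tolling adds 159 days: May 23, 2002 + 159 days = October 29, 2002.
Tolling adds 81 days: October 29, 2002 + 81 days = January 18, 2003.
Tolling adds 141 days: January 18, 2003 + 141 days = June 8, 2003.

June 8, 2003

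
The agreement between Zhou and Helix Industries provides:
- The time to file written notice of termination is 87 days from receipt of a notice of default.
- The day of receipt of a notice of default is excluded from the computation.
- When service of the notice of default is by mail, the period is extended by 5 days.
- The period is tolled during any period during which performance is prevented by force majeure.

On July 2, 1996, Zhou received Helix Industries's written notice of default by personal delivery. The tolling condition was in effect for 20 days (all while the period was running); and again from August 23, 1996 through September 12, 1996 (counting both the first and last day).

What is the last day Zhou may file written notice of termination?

87 days after July 2, 1996 is September 27, 1996.
Service was not by mail, so no mail extension applies.
Tolling adds 20 days: September 27, 1996 + 20 days = October 17, 1996.
From August 23, 1996 through September 12, 1996 inclusive is 21 days; tolling adds 21 days: October 17, 1996 + 21 days = November 7, 1996.

November 7, 1996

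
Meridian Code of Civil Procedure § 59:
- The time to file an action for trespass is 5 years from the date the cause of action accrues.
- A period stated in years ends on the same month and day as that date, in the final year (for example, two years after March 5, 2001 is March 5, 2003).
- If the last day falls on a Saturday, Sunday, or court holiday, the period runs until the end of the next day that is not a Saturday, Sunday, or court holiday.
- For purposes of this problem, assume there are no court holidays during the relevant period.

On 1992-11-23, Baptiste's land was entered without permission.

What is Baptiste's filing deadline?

5 years after 1992-11-23 is November 23, 1997.
November 23, 1997 is Sunday. The next qualifying day is November 24, 1997.

November 24, 1997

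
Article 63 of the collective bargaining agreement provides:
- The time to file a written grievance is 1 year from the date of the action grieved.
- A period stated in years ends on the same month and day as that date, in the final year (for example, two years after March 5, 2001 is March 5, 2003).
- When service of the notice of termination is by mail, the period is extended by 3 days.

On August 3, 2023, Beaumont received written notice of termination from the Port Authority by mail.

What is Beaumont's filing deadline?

1 year after August 3, 2023 is August 3, 2024.
Service was by mail, adding 3 days: August 3, 2024 + 3 days = August 6, 2024.

August 6, 2024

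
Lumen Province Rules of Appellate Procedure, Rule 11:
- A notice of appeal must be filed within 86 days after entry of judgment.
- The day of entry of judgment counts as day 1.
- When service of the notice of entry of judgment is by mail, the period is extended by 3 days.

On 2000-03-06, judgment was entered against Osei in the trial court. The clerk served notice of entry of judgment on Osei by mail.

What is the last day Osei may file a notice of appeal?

June 2, 2000

Counting 2000-03-06 as day 1, day 86 is May 30, 2000.
Service was by mail, adding 3 days: May 30, 2000 + 3 days = June 2, 2000.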